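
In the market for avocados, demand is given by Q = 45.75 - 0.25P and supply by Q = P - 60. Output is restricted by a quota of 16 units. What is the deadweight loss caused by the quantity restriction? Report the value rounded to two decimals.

Rewriting demand in inverse form: P = 183 - 4Q.
Rewriting supply in inverse form: P = 60 + Q.
Without the quota, 183 - 4Q = 60 + Q gives Q* = 24.6.
At Q = 16 the demand price is 183 - 4(16) = 119 and the supply price is 60 + (16) = 76.
DWL = (1/2)(gap between curves at 16) x (Q* - 16) = (1/2)(43)(8.6) = 184.9.

184.90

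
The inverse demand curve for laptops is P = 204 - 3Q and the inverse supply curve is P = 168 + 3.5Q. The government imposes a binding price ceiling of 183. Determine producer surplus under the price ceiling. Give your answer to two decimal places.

32.14

Without the control, 204 - 3Q = 168 + 3.5Q so Q* = 5.5385 and P* = 187.3846.
At P = 183, sellers supply (183 - 168)/3.5 = 4.2857 while buyers want more, so the quantity traded is 4.2857 at price 183.
PS is the triangle above supply below 183: (1/2)(4.2857)(183 - 168) = 32.1429.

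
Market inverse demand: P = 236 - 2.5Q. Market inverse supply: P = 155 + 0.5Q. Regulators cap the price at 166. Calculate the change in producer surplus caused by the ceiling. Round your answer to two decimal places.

Without the control, 236 - 2.5Q = 155 + 0.5Q so Q* = 27 and P* = 168.5.
At the ceiling price 166, quantity supplied is (166 - 155)/0.5 = 22; supply is the short side, so Q = 22 trades at P = 166.
PS goes from (1/2)(27)(13.5) = 182.25 to 121 (computed as (166 - 155)(22) - (1/2)(0.5)(22)^2), a change of -61.25.

-61.25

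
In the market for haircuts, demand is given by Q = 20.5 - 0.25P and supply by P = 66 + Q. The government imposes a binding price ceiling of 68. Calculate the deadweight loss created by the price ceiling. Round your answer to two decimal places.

3.60

Rewriting demand in inverse form: P = 82 - 4Q.
Free-market equilibrium: 82 - 4Q = 66 + Q gives Q* = 3.2, P* = 69.2.
At P = 68, sellers supply (68 - 66)/1 = 2 while buyers want more, so the quantity traded is 2 at price 68.
The lost-trades triangle has base Q* - 2 = 1.2 and height equal to the gap between the curves at Q = 2, which is 74 - 68 = 6. DWL = (1/2)(1.2)(6) = 3.6.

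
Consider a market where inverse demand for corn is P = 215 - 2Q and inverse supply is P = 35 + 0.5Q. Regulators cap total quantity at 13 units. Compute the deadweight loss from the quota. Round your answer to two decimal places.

Without the quota, 215 - 2Q = 35 + 0.5Q gives Q* = 72.
At Q = 13 the demand price is 215 - 2(13) = 189 and the supply price is 35 + 0.5(13) = 41.5.
Deadweight loss is the triangle between the curves from 13 to 72: (1/2)(189 - 41.5)(72 - 13) = 4351.25.

4351.25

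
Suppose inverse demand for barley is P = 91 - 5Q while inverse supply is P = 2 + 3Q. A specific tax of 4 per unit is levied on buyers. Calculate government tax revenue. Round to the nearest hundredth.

42.50

Without the tax, 91 - 5Q = 2 + 3Q so Q* = 11.125 and P* = 35.375.
A tax on buyers shifts demand down by 4: (91 - 4) - 5Q = 2 + 3Q, so Q_t = 10.625. Buyers pay P_b = 37.875; sellers receive P_s = P_b - 4 = 33.875.
Revenue is the tax times quantity traded: 4 x 10.625 = 42.5.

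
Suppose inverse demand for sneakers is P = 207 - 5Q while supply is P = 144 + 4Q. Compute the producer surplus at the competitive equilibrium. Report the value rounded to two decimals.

Set 207 - 5Q = 144 + 4Q, which gives 63 = 9Q, so Q* = 7 and P* = 207 - 5(7) = 172.
Producer surplus is the triangle above supply below P*: (1/2)(7)(172 - 144) = (1/2)(7)(28) = 98.

98.00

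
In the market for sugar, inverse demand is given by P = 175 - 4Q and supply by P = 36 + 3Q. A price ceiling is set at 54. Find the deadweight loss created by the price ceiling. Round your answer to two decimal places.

672.07

Without the control, 175 - 4Q = 36 + 3Q so Q* = 19.8571 and P* = 95.5714.
At P = 54, sellers supply (54 - 36)/3 = 6 while buyers want more, so the quantity traded is 6 at price 54.
The lost-trades triangle has base Q* - 6 = 13.8571 and height equal to the gap between the curves at Q = 6, which is 151 - 54 = 97. DWL = (1/2)(13.8571)(97) = 672.0714.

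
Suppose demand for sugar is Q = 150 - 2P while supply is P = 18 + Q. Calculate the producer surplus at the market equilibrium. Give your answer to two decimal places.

Rewriting demand in inverse form: P = 75 - 0.5Q.
Set 75 - 0.5Q = 18 + Q, which gives 57 = 1.5Q, so Q* = 38 and P* = 75 - 0.5(38) = 56.
PS is the area between P* and the supply curve from 0 to Q*: (1/2)(38)(38) = 722.

722.00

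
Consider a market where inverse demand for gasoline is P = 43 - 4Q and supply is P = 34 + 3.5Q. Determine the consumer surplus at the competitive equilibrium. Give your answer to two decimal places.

2.88

Set 43 - 4Q = 34 + 3.5Q, which gives 9 = 7.5Q, so Q* = 1.2 and P* = 43 - 4(1.2) = 38.2.
The demand choke price is 43, so CS = (1/2)(Q*)(43 - P*) = (1/2)(1.2)(4.8) = 2.88.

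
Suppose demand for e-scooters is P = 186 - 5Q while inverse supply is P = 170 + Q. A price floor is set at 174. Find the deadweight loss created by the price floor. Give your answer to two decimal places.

Without the control, 186 - 5Q = 170 + Q so Q* = 2.6667 and P* = 172.6667.
At the floor price 174, quantity demanded is (186 - 174)/5 = 2.4; demand is the short side, so Q = 2.4 trades at P = 174.
At Q = 2.4 the demand price is 174 and the supply price is 172.4. Deadweight loss is the triangle between the curves from 2.4 to 2.6667: (1/2)(174 - 172.4)(2.6667 - 2.4) = 0.2133.

0.21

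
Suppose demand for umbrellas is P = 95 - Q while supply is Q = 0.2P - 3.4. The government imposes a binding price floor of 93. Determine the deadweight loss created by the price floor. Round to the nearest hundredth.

Rewriting supply in inverse form: P = 17 + 5Q.
Without the control, 95 - Q = 17 + 5Q so Q* = 13 and P* = 82.
At P = 93, buyers demand (95 - 93)/1 = 2 while sellers would supply more, so the quantity traded is 2 at price 93.
The lost-trades triangle has base Q* - 2 = 11 and height equal to the gap between the curves at Q = 2, which is 93 - 27 = 66. DWL = (1/2)(11)(66) = 363.

363.00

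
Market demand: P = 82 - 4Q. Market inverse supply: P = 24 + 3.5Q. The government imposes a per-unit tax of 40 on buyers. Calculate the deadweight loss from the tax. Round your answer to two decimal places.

Pre-tax equilibrium: 82 - 4Q = 24 + 3.5Q gives Q* = 7.7333, P* = 51.0667.
A tax on buyers shifts demand down by 40: (82 - 40) - 4Q = 24 + 3.5Q, so Q_t = 2.4. Buyers pay P_b = 72.4; sellers receive P_s = P_b - 40 = 32.4.
Deadweight loss is the triangle between the curves from Q_t to Q*: (1/2)(7.7333 - 2.4)(40) = 106.6667.

106.67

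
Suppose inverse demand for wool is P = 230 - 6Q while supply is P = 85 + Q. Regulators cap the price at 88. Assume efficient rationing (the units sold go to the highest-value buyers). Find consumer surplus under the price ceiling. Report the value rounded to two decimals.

399.00

Without the control, 230 - 6Q = 85 + Q so Q* = 20.7143 and P* = 105.7143.
At P = 88, sellers supply (88 - 85)/1 = 3 while buyers want more, so the quantity traded is 3 at price 88.
The demand price at Q = 3 is 212. CS is the trapezoid between demand and 88 over [0, 3]: (1/2)[(230 - 88) + (212 - 88)](3) = 399.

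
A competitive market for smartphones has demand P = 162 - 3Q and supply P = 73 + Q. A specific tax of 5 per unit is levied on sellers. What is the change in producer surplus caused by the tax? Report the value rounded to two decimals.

Pre-tax equilibrium: 162 - 3Q = 73 + Q gives Q* = 22.25, P* = 95.25.
With the tax, sellers need 5 more per unit: 162 - 3Q = 73 + Q + 5, so Q_t = 21. Buyers pay P_b = 99; sellers receive P_s = P_b - 5 = 94.
Producers lose the trapezoid between P_s and P* out to Q_t plus the triangle from Q_t to Q*: change in PS = 220.5 - 247.5312 = -27.0312.

-27.03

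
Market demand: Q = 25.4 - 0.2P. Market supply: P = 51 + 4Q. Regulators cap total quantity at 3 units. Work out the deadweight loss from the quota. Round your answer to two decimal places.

133.39

Rewriting demand in inverse form: P = 127 - 5Q.
Unrestricted equilibrium: Q* = (127 - 51)/(5 + 4) = 8.4444.
At Q = 3 the demand price is 127 - 5(3) = 112 and the supply price is 51 + 4(3) = 63.
Deadweight loss is the triangle between the curves from 3 to 8.4444: (1/2)(112 - 63)(8.4444 - 3) = 133.3889.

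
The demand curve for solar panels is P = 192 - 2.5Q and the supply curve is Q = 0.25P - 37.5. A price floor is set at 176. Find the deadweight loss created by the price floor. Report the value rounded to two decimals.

Rewriting supply in inverse form: P = 150 + 4Q.
Without the control, 192 - 2.5Q = 150 + 4Q so Q* = 6.4615 and P* = 175.8462.
At P = 176, buyers demand (192 - 176)/2.5 = 6.4 while sellers would supply more, so the quantity traded is 6.4 at price 176.
At Q = 6.4 the demand price is 176 and the supply price is 175.6. Deadweight loss is the triangle between the curves from 6.4 to 6.4615: (1/2)(176 - 175.6)(6.4615 - 6.4) = 0.0123.

0.01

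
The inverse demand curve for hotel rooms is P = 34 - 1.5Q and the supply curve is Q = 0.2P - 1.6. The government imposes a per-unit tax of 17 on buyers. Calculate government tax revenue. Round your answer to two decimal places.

Rewriting supply in inverse form: P = 8 + 5Q.
Pre-tax equilibrium: 34 - 1.5Q = 8 + 5Q gives Q* = 4, P* = 28.
A tax on buyers shifts demand down by 17: (34 - 17) - 1.5Q = 8 + 5Q, so Q_t = 1.3846. Buyers pay P_b = 31.9231; sellers receive P_s = P_b - 17 = 14.9231.
Revenue is the tax times quantity traded: 17 x 1.3846 = 23.5385.

23.54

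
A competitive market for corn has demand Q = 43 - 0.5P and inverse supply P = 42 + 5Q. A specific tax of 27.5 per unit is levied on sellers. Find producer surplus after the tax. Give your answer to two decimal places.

13.89

Rewriting demand in inverse form: P = 86 - 2Q.
Without the tax, 86 - 2Q = 42 + 5Q so Q* = 6.2857 and P* = 73.4286.
A tax on sellers shifts supply up by 27.5: 86 - 2Q = 42 + 5Q + 27.5, so Q_t = 2.3571. Buyers pay P_b = 81.2857; sellers receive P_s = P_b - 27.5 = 53.7857.
PS = (1/2)(Q_t)(P_s - 42) = (1/2)(2.3571)(11.7857) = 13.8903.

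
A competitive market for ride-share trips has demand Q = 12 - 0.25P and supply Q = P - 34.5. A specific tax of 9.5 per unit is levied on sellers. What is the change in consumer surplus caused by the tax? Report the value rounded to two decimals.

Rewriting demand in inverse form: P = 48 - 4Q.
Rewriting supply in inverse form: P = 34.5 + Q.
Pre-tax equilibrium: 48 - 4Q = 34.5 + Q gives Q* = 2.7, P* = 37.2.
A tax on sellers shifts supply up by 9.5: 48 - 4Q = 34.5 + Q + 9.5, so Q_t = 0.8. Buyers pay P_b = 44.8; sellers receive P_s = P_b - 9.5 = 35.3.
CS falls from (1/2)(2.7)(10.8) = 14.58 to (1/2)(0.8)(3.2) = 1.28, a change of -13.3.

-13.30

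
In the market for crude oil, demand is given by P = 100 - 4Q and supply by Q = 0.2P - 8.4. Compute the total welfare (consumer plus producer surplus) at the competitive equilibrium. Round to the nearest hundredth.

186.89

Rewriting supply in inverse form: P = 42 + 5Q.
Setting demand equal to supply, 58 = 9Q, so Q* = 6.4444 and P* = 74.2222.
CS = (1/2)(6.4444)(25.7778) = 83.0617 and PS = (1/2)(6.4444)(32.2222) = 103.8272, so total surplus = 186.8889.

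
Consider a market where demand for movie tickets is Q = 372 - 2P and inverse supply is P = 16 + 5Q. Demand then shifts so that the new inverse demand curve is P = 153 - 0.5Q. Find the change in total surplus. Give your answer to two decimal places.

-921.00

Rewriting demand in inverse form: P = 186 - 0.5Q.
Initial equilibrium: Q_0 = 30.9091, P_0 = 170.5455; CS_0 = (1/2)(30.9091)(15.4545) = 238.843, PS_0 = (1/2)(30.9091)(154.5455) = 2388.4298.
New equilibrium: 153 - 0.5Q = 16 + 5Q gives Q_1 = 24.9091, P_1 = 140.5455; CS_1 = 155.1157, PS_1 = 1551.157.
Change in total surplus = (155.1157 + 1551.157) - (238.843 + 2388.4298) = -921.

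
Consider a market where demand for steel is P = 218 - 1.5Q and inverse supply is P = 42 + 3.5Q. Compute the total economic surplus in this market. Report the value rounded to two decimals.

Equilibrium: 218 - 1.5Q = 42 + 3.5Q, so Q* = 35.2 and P* = 165.2.
CS = (1/2)(35.2)(52.8) = 929.28 and PS = (1/2)(35.2)(123.2) = 2168.32, so total surplus = 3097.6.

3097.60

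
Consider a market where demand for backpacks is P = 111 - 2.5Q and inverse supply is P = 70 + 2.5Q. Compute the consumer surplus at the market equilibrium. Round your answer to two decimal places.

Set 111 - 2.5Q = 70 + 2.5Q, which gives 41 = 5Q, so Q* = 8.2 and P* = 111 - 2.5(8.2) = 90.5.
CS is the area between the demand curve and P* from 0 to Q*: (1/2)(8.2)(20.5) = 84.05.

84.05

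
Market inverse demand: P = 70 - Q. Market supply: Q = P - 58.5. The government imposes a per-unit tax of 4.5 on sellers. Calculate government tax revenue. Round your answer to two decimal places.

Rewriting supply in inverse form: P = 58.5 + Q.
Without the tax, 70 - Q = 58.5 + Q so Q* = 5.75 and P* = 64.25.
With the tax, sellers need 4.5 more per unit: 70 - Q = 58.5 + Q + 4.5, so Q_t = 3.5. Buyers pay P_b = 66.5; sellers receive P_s = P_b - 4.5 = 62.
Tax revenue = t x Q_t = 4.5 x 3.5 = 15.75.

15.75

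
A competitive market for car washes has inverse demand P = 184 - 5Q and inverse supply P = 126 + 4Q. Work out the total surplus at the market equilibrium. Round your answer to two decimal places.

Equilibrium: 184 - 5Q = 126 + 4Q, so Q* = 6.4444 and P* = 151.7778.
Total surplus is the full triangle between the curves from 0 to Q*: (1/2)(6.4444)(184 - 126) = 186.8889.

186.89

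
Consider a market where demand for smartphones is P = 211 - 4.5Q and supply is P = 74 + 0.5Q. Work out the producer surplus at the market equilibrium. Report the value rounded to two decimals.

Equilibrium: 211 - 4.5Q = 74 + 0.5Q, so Q* = 27.4 and P* = 87.7.
Producer surplus is the triangle above supply below P*: (1/2)(27.4)(87.7 - 74) = (1/2)(27.4)(13.7) = 187.69.

187.69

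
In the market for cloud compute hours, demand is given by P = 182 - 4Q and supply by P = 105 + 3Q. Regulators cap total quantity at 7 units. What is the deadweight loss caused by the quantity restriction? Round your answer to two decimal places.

56.00

Unrestricted equilibrium: Q* = (182 - 105)/(4 + 3) = 11.
At Q = 7 the demand price is 182 - 4(7) = 154 and the supply price is 105 + 3(7) = 126.
Deadweight loss is the triangle between the curves from 7 to 11: (1/2)(154 - 126)(11 - 7) = 56.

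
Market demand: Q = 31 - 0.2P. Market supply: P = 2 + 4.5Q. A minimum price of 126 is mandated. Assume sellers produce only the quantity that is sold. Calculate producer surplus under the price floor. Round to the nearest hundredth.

Rewriting demand in inverse form: P = 155 - 5Q.
Without the control, 155 - 5Q = 2 + 4.5Q so Q* = 16.1053 and P* = 74.4737.
At P = 126, buyers demand (155 - 126)/5 = 5.8 while sellers would supply more, so the quantity traded is 5.8 at price 126.
The supply price at Q = 5.8 is 28.1. PS is the trapezoid between 126 and supply over [0, 5.8]: (1/2)[(126 - 2) + (126 - 28.1)](5.8) = 643.51.

643.51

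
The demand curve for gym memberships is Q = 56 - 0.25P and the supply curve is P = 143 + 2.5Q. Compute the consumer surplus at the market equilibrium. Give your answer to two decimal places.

Rewriting demand in inverse form: P = 224 - 4Q.
Set 224 - 4Q = 143 + 2.5Q, which gives 81 = 6.5Q, so Q* = 12.4615 and P* = 224 - 4(12.4615) = 174.1538.
Consumer surplus is the triangle under demand above P*: (1/2)(12.4615)(224 - 174.1538) = (1/2)(12.4615)(49.8462) = 310.5799.

310.58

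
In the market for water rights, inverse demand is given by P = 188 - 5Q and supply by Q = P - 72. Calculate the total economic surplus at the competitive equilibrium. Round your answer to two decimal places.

1121.33

Rewriting supply in inverse form: P = 72 + Q.
Setting demand equal to supply, 116 = 6Q, so Q* = 19.3333 and P* = 91.3333.
CS = (1/2)(19.3333)(96.6667) = 934.4444 and PS = (1/2)(19.3333)(19.3333) = 186.8889, so total surplus = 1121.3333.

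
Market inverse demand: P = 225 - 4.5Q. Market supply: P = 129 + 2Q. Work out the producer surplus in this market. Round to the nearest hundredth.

218.13

Equilibrium: 225 - 4.5Q = 129 + 2Q, so Q* = 14.7692 and P* = 158.5385.
PS is the area between P* and the supply curve from 0 to Q*: (1/2)(14.7692)(29.5385) = 218.1302.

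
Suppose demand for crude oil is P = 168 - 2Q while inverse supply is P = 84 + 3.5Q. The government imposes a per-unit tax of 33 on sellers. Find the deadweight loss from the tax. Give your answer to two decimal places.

Pre-tax equilibrium: 168 - 2Q = 84 + 3.5Q gives Q* = 15.2727, P* = 137.4545.
A tax on sellers shifts supply up by 33: 168 - 2Q = 84 + 3.5Q + 33, so Q_t = 9.2727. Buyers pay P_b = 149.4545; sellers receive P_s = P_b - 33 = 116.4545.
The welfare triangle lost has base Q* - Q_t = 6 and height t = 33, so DWL = (1/2)(6)(33) = 99.

99.00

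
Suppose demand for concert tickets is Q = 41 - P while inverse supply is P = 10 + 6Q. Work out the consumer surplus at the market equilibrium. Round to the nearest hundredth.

Rewriting demand in inverse form: P = 41 - Q.
Equilibrium: 41 - Q = 10 + 6Q, so Q* = 4.4286 and P* = 36.5714.
CS is the area between the demand curve and P* from 0 to Q*: (1/2)(4.4286)(4.4286) = 9.8061.

9.81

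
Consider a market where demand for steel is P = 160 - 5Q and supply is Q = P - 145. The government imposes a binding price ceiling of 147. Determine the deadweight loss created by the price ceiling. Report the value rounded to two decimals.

Rewriting supply in inverse form: P = 145 + Q.
Without the control, 160 - 5Q = 145 + Q so Q* = 2.5 and P* = 147.5.
At the ceiling price 147, quantity supplied is (147 - 145)/1 = 2; supply is the short side, so Q = 2 trades at P = 147.
At Q = 2 the demand price is 150 and the supply price is 147. Deadweight loss is the triangle between the curves from 2 to 2.5: (1/2)(150 - 147)(2.5 - 2) = 0.75.

0.75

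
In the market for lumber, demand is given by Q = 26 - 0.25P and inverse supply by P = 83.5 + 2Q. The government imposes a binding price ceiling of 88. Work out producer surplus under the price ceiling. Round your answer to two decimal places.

Rewriting demand in inverse form: P = 104 - 4Q.
Without the control, 104 - 4Q = 83.5 + 2Q so Q* = 3.4167 and P* = 90.3333.
At P = 88, sellers supply (88 - 83.5)/2 = 2.25 while buyers want more, so the quantity traded is 2.25 at price 88.
PS is the triangle above supply below 88: (1/2)(2.25)(88 - 83.5) = 5.0625.

5.06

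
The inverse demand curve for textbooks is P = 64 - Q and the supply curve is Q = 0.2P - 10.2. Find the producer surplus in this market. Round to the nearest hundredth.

11.74

Rewriting supply in inverse form: P = 51 + 5Q.
Setting demand equal to supply, 13 = 6Q, so Q* = 2.1667 and P* = 61.8333.
The supply curve's price intercept is 51, so PS = (1/2)(Q*)(P* - 51) = (1/2)(2.1667)(10.8333) = 11.7361.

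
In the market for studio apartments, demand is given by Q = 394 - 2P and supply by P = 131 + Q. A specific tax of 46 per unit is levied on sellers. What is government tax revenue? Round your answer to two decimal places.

Rewriting demand in inverse form: P = 197 - 0.5Q.
Pre-tax equilibrium: 197 - 0.5Q = 131 + Q gives Q* = 44, P* = 175.
With the tax, sellers need 46 more per unit: 197 - 0.5Q = 131 + Q + 46, so Q_t = 13.3333. Buyers pay P_b = 190.3333; sellers receive P_s = P_b - 46 = 144.3333.
Tax revenue = t x Q_t = 46 x 13.3333 = 613.3333.

613.33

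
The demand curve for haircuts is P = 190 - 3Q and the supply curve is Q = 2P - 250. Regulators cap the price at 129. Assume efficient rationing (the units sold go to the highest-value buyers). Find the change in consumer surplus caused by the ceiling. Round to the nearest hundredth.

-125.35

Rewriting supply in inverse form: P = 125 + 0.5Q.
Free-market equilibrium: 190 - 3Q = 125 + 0.5Q gives Q* = 18.5714, P* = 134.2857.
At P = 129, sellers supply (129 - 125)/0.5 = 8 while buyers want more, so the quantity traded is 8 at price 129.
CS goes from (1/2)(18.5714)(55.7143) = 517.3469 to 392 (computed as (190 - 129)(8) - (1/2)(3)(8)^2), a change of -125.3469.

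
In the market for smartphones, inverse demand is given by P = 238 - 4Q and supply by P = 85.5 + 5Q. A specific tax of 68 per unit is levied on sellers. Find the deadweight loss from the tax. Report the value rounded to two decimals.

256.89

Without the tax, 238 - 4Q = 85.5 + 5Q so Q* = 16.9444 and P* = 170.2222.
With the tax, sellers need 68 more per unit: 238 - 4Q = 85.5 + 5Q + 68, so Q_t = 9.3889. Buyers pay P_b = 200.4444; sellers receive P_s = P_b - 68 = 132.4444.
Deadweight loss is the triangle between the curves from Q_t to Q*: (1/2)(16.9444 - 9.3889)(68) = 256.8889.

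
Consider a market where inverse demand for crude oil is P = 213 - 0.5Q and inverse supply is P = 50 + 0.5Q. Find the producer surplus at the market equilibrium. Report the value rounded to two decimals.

Set 213 - 0.5Q = 50 + 0.5Q, which gives 163 = 1Q, so Q* = 163 and P* = 213 - 0.5(163) = 131.5.
PS is the area between P* and the supply curve from 0 to Q*: (1/2)(163)(81.5) = 6642.25.

6642.25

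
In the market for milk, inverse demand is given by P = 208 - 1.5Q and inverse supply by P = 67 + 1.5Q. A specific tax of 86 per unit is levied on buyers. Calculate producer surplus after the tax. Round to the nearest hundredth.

Pre-tax equilibrium: 208 - 1.5Q = 67 + 1.5Q gives Q* = 47, P* = 137.5.
A tax on buyers shifts demand down by 86: (208 - 86) - 1.5Q = 67 + 1.5Q, so Q_t = 18.3333. Buyers pay P_b = 180.5; sellers receive P_s = P_b - 86 = 94.5.
Producer surplus is the triangle above supply below P_s: (1/2)(18.3333)(94.5 - 67) = 252.0833.

252.08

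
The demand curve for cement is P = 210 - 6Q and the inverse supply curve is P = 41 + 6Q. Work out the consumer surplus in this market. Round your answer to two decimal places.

595.02

Equilibrium: 210 - 6Q = 41 + 6Q, so Q* = 14.0833 and P* = 125.5.
CS is the area between the demand curve and P* from 0 to Q*: (1/2)(14.0833)(84.5) = 595.0208.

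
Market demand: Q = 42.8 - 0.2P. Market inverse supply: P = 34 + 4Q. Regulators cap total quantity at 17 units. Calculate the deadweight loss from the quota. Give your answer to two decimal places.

Rewriting demand in inverse form: P = 214 - 5Q.
Unrestricted equilibrium: Q* = (214 - 34)/(5 + 4) = 20.
At Q = 17 the demand price is 214 - 5(17) = 129 and the supply price is 34 + 4(17) = 102.
DWL = (1/2)(gap between curves at 17) x (Q* - 17) = (1/2)(27)(3) = 40.5.

40.50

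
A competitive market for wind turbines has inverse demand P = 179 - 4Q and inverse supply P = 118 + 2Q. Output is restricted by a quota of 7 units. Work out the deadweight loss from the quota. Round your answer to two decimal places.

Without the quota, 179 - 4Q = 118 + 2Q gives Q* = 10.1667.
At Q = 7 the demand price is 179 - 4(7) = 151 and the supply price is 118 + 2(7) = 132.
Deadweight loss is the triangle between the curves from 7 to 10.1667: (1/2)(151 - 132)(10.1667 - 7) = 30.0833.

30.08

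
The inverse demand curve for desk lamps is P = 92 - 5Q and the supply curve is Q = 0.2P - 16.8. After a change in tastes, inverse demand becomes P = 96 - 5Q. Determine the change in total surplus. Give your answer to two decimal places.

4.00

Rewriting supply in inverse form: P = 84 + 5Q.
Initial equilibrium: Q_0 = 0.8, P_0 = 88; CS_0 = (1/2)(0.8)(4) = 1.6, PS_0 = (1/2)(0.8)(4) = 1.6.
New equilibrium: 96 - 5Q = 84 + 5Q gives Q_1 = 1.2, P_1 = 90; CS_1 = 3.6, PS_1 = 3.6.
Change in total surplus = (3.6 + 3.6) - (1.6 + 1.6) = 4.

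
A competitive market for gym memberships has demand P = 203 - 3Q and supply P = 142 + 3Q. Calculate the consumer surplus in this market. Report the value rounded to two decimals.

Setting demand equal to supply, 61 = 6Q, so Q* = 10.1667 and P* = 172.5.
The demand choke price is 203, so CS = (1/2)(Q*)(203 - P*) = (1/2)(10.1667)(30.5) = 155.0417.

155.04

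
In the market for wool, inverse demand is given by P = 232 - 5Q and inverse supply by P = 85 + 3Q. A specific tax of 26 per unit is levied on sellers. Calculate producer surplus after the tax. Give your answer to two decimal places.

Without the tax, 232 - 5Q = 85 + 3Q so Q* = 18.375 and P* = 140.125.
With the tax, sellers need 26 more per unit: 232 - 5Q = 85 + 3Q + 26, so Q_t = 15.125. Buyers pay P_b = 156.375; sellers receive P_s = P_b - 26 = 130.375.
PS = (1/2)(Q_t)(P_s - 85) = (1/2)(15.125)(45.375) = 343.1484.

343.15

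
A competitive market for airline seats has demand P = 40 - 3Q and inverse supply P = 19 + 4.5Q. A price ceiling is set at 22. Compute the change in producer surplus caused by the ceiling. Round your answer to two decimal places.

-16.64

Without the control, 40 - 3Q = 19 + 4.5Q so Q* = 2.8 and P* = 31.6.
At the ceiling price 22, quantity supplied is (22 - 19)/4.5 = 0.6667; supply is the short side, so Q = 0.6667 trades at P = 22.
PS goes from (1/2)(2.8)(12.6) = 17.64 to 1 (computed as (22 - 19)(0.6667) - (1/2)(4.5)(0.6667)^2), a change of -16.64.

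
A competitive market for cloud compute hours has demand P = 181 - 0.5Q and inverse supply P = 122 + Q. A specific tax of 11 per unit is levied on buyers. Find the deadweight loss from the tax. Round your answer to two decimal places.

40.33

Without the tax, 181 - 0.5Q = 122 + Q so Q* = 39.3333 and P* = 161.3333.
A tax on buyers shifts demand down by 11: (181 - 11) - 0.5Q = 122 + Q, so Q_t = 32. Buyers pay P_b = 165; sellers receive P_s = P_b - 11 = 154.
The welfare triangle lost has base Q* - Q_t = 7.3333 and height t = 11, so DWL = (1/2)(7.3333)(11) = 40.3333.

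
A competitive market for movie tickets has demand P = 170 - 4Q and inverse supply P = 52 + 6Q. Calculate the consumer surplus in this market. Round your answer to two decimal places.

278.48

Setting demand equal to supply, 118 = 10Q, so Q* = 11.8 and P* = 122.8.
CS is the area between the demand curve and P* from 0 to Q*: (1/2)(11.8)(47.2) = 278.48.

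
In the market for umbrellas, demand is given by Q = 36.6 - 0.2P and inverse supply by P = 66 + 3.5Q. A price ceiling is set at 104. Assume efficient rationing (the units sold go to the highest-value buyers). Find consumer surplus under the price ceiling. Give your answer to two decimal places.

563.02

Rewriting demand in inverse form: P = 183 - 5Q.
Without the control, 183 - 5Q = 66 + 3.5Q so Q* = 13.7647 and P* = 114.1765.
At P = 104, sellers supply (104 - 66)/3.5 = 10.8571 while buyers want more, so the quantity traded is 10.8571 at price 104.
The demand price at Q = 10.8571 is 128.7143. CS is the trapezoid between demand and 104 over [0, 10.8571]: (1/2)[(183 - 104) + (128.7143 - 104)](10.8571) = 563.0204.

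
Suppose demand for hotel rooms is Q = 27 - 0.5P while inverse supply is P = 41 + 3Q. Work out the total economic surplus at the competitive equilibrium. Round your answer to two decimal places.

16.90

Rewriting demand in inverse form: P = 54 - 2Q.
Set 54 - 2Q = 41 + 3Q, which gives 13 = 5Q, so Q* = 2.6 and P* = 54 - 2(2.6) = 48.8.
Total surplus is the full triangle between the curves from 0 to Q*: (1/2)(2.6)(54 - 41) = 16.9.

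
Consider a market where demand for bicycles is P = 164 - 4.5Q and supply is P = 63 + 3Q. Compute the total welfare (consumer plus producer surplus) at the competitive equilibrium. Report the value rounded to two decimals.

Setting demand equal to supply, 101 = 7.5Q, so Q* = 13.4667 and P* = 103.4.
Total surplus is the full triangle between the curves from 0 to Q*: (1/2)(13.4667)(164 - 63) = 680.0667.

680.07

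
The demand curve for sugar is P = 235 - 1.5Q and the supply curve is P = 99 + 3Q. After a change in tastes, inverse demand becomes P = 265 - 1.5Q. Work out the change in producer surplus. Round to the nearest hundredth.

671.11

Initial equilibrium: Q_0 = 30.2222, P_0 = 189.6667; CS_0 = (1/2)(30.2222)(45.3333) = 685.037, PS_0 = (1/2)(30.2222)(90.6667) = 1370.0741.
New equilibrium: 265 - 1.5Q = 99 + 3Q gives Q_1 = 36.8889, P_1 = 209.6667; CS_1 = 1020.5926, PS_1 = 2041.1852.
Change in producer surplus = 2041.1852 - 1370.0741 = 671.1111.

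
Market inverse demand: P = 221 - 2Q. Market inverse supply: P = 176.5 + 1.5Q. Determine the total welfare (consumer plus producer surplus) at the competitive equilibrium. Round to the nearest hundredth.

Equilibrium: 221 - 2Q = 176.5 + 1.5Q, so Q* = 12.7143 and P* = 195.5714.
Total surplus is the full triangle between the curves from 0 to Q*: (1/2)(12.7143)(221 - 176.5) = 282.8929.

282.89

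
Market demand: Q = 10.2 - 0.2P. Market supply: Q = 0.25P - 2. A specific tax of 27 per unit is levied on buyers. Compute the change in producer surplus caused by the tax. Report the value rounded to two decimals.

Rewriting demand in inverse form: P = 51 - 5Q.
Rewriting supply in inverse form: P = 8 + 4Q.
Pre-tax equilibrium: 51 - 5Q = 8 + 4Q gives Q* = 4.7778, P* = 27.1111.
With the tax, buyers' net willingness to pay falls by 27: (51 - 27) - 5Q = 8 + 4Q, so Q_t = 1.7778. Buyers pay P_b = 42.1111; sellers receive P_s = P_b - 27 = 15.1111.
Producers lose the trapezoid between P_s and P* out to Q_t plus the triangle from Q_t to Q*: change in PS = 6.321 - 45.6543 = -39.3333.

-39.33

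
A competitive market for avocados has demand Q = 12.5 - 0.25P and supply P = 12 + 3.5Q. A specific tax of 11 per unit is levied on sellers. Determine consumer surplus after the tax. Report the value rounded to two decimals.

25.92

Rewriting demand in inverse form: P = 50 - 4Q.
Pre-tax equilibrium: 50 - 4Q = 12 + 3.5Q gives Q* = 5.0667, P* = 29.7333.
With the tax, sellers need 11 more per unit: 50 - 4Q = 12 + 3.5Q + 11, so Q_t = 3.6. Buyers pay P_b = 35.6; sellers receive P_s = P_b - 11 = 24.6.
Consumer surplus is the triangle under demand above P_b: (1/2)(3.6)(50 - 35.6) = 25.92.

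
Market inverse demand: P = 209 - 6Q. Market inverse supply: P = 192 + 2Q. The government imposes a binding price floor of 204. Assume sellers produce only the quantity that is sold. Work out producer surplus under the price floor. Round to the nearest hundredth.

Free-market equilibrium: 209 - 6Q = 192 + 2Q gives Q* = 2.125, P* = 196.25.
At P = 204, buyers demand (209 - 204)/6 = 0.8333 while sellers would supply more, so the quantity traded is 0.8333 at price 204.
The supply price at Q = 0.8333 is 193.6667. PS is the trapezoid between 204 and supply over [0, 0.8333]: (1/2)[(204 - 192) + (204 - 193.6667)](0.8333) = 9.3056.

9.31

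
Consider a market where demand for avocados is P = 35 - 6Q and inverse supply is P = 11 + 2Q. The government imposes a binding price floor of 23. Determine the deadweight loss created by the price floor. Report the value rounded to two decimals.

Free-market equilibrium: 35 - 6Q = 11 + 2Q gives Q* = 3, P* = 17.
At the floor price 23, quantity demanded is (35 - 23)/6 = 2; demand is the short side, so Q = 2 trades at P = 23.
At Q = 2 the demand price is 23 and the supply price is 15. Deadweight loss is the triangle between the curves from 2 to 3: (1/2)(23 - 15)(3 - 2) = 4.

4.00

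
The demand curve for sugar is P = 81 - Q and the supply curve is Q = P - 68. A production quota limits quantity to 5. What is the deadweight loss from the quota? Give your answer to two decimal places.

Rewriting supply in inverse form: P = 68 + Q.
Without the quota, 81 - Q = 68 + Q gives Q* = 6.5.
At Q = 5 the demand price is 81 - (5) = 76 and the supply price is 68 + (5) = 73.
Deadweight loss is the triangle between the curves from 5 to 6.5: (1/2)(76 - 73)(6.5 - 5) = 2.25.

2.25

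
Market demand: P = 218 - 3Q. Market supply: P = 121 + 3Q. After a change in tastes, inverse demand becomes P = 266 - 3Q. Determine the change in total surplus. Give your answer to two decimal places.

968.00

Initial equilibrium: Q_0 = 16.1667, P_0 = 169.5; CS_0 = (1/2)(16.1667)(48.5) = 392.0417, PS_0 = (1/2)(16.1667)(48.5) = 392.0417.
New equilibrium: 266 - 3Q = 121 + 3Q gives Q_1 = 24.1667, P_1 = 193.5; CS_1 = 876.0417, PS_1 = 876.0417.
Change in total surplus = (876.0417 + 876.0417) - (392.0417 + 392.0417) = 968.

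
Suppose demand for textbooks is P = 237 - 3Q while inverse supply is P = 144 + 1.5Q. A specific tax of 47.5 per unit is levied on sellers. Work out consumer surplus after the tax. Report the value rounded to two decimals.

153.35

Pre-tax equilibrium: 237 - 3Q = 144 + 1.5Q gives Q* = 20.6667, P* = 175.
A tax on sellers shifts supply up by 47.5: 237 - 3Q = 144 + 1.5Q + 47.5, so Q_t = 10.1111. Buyers pay P_b = 206.6667; sellers receive P_s = P_b - 47.5 = 159.1667.
CS = (1/2)(Q_t)(237 - P_b) = (1/2)(10.1111)(30.3333) = 153.3519.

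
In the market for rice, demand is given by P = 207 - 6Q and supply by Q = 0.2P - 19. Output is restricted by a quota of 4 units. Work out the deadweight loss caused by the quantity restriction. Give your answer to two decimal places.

Rewriting supply in inverse form: P = 95 + 5Q.
Unrestricted equilibrium: Q* = (207 - 95)/(6 + 5) = 10.1818.
At Q = 4 the demand price is 207 - 6(4) = 183 and the supply price is 95 + 5(4) = 115.
Deadweight loss is the triangle between the curves from 4 to 10.1818: (1/2)(183 - 115)(10.1818 - 4) = 210.1818.

210.18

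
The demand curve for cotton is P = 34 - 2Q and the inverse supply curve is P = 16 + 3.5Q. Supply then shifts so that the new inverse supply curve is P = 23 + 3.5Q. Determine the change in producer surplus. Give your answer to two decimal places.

Initial equilibrium: Q_0 = 3.2727, P_0 = 27.4545; CS_0 = (1/2)(3.2727)(6.5455) = 10.7107, PS_0 = (1/2)(3.2727)(11.4545) = 18.7438.
New equilibrium: 34 - 2Q = 23 + 3.5Q gives Q_1 = 2, P_1 = 30; CS_1 = 4, PS_1 = 7.
Change in producer surplus = 7 - 18.7438 = -11.7438.

-11.74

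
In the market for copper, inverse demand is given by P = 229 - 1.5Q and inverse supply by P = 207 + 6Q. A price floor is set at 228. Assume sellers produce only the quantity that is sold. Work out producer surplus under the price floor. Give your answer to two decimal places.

12.67

Without the control, 229 - 1.5Q = 207 + 6Q so Q* = 2.9333 and P* = 224.6.
At the floor price 228, quantity demanded is (229 - 228)/1.5 = 0.6667; demand is the short side, so Q = 0.6667 trades at P = 228.
The supply price at Q = 0.6667 is 211. PS is the trapezoid between 228 and supply over [0, 0.6667]: (1/2)[(228 - 207) + (228 - 211)](0.6667) = 12.6667.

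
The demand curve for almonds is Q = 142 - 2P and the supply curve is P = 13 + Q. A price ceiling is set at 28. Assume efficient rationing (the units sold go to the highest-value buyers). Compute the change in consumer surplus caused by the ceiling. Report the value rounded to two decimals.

Rewriting demand in inverse form: P = 71 - 0.5Q.
Without the control, 71 - 0.5Q = 13 + Q so Q* = 38.6667 and P* = 51.6667.
At P = 28, sellers supply (28 - 13)/1 = 15 while buyers want more, so the quantity traded is 15 at price 28.
CS goes from (1/2)(38.6667)(19.3333) = 373.7778 to 588.75 (computed as (71 - 28)(15) - (1/2)(0.5)(15)^2), a change of 214.9722.

214.97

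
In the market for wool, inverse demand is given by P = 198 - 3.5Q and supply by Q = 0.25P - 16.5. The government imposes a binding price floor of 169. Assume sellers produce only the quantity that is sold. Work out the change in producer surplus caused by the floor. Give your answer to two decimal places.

Rewriting supply in inverse form: P = 66 + 4Q.
Without the control, 198 - 3.5Q = 66 + 4Q so Q* = 17.6 and P* = 136.4.
At the floor price 169, quantity demanded is (198 - 169)/3.5 = 8.2857; demand is the short side, so Q = 8.2857 trades at P = 169.
PS goes from (1/2)(17.6)(70.4) = 619.52 to 716.1224 (computed as (169 - 66)(8.2857) - (1/2)(4)(8.2857)^2), a change of 96.6024.

96.60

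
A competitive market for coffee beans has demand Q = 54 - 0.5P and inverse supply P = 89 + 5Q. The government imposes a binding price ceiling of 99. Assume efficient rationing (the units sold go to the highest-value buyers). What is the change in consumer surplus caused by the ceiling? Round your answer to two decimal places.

Rewriting demand in inverse form: P = 108 - 2Q.
Without the control, 108 - 2Q = 89 + 5Q so Q* = 2.7143 and P* = 102.5714.
At P = 99, sellers supply (99 - 89)/5 = 2 while buyers want more, so the quantity traded is 2 at price 99.
CS goes from (1/2)(2.7143)(5.4286) = 7.3673 to 14 (computed as (108 - 99)(2) - (1/2)(2)(2)^2), a change of 6.6327.

6.63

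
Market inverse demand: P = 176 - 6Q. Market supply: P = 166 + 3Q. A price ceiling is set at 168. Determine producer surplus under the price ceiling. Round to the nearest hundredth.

0.67

Without the control, 176 - 6Q = 166 + 3Q so Q* = 1.1111 and P* = 169.3333.
At the ceiling price 168, quantity supplied is (168 - 166)/3 = 0.6667; supply is the short side, so Q = 0.6667 trades at P = 168.
PS is the triangle above supply below 168: (1/2)(0.6667)(168 - 166) = 0.6667.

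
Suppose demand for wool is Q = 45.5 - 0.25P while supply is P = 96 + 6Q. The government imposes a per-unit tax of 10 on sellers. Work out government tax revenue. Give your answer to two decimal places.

76.00

Rewriting demand in inverse form: P = 182 - 4Q.
Pre-tax equilibrium: 182 - 4Q = 96 + 6Q gives Q* = 8.6, P* = 147.6.
A tax on sellers shifts supply up by 10: 182 - 4Q = 96 + 6Q + 10, so Q_t = 7.6. Buyers pay P_b = 151.6; sellers receive P_s = P_b - 10 = 141.6.
Revenue is the tax times quantity traded: 10 x 7.6 = 76.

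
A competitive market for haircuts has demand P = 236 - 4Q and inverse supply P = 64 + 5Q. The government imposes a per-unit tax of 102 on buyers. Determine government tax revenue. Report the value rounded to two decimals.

Without the tax, 236 - 4Q = 64 + 5Q so Q* = 19.1111 and P* = 159.5556.
With the tax, buyers' net willingness to pay falls by 102: (236 - 102) - 4Q = 64 + 5Q, so Q_t = 7.7778. Buyers pay P_b = 204.8889; sellers receive P_s = P_b - 102 = 102.8889.
Revenue is the tax times quantity traded: 102 x 7.7778 = 793.3333.

793.33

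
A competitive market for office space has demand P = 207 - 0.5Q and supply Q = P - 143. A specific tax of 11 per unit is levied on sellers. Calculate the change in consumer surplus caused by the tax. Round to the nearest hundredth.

Rewriting supply in inverse form: P = 143 + Q.
Without the tax, 207 - 0.5Q = 143 + Q so Q* = 42.6667 and P* = 185.6667.
With the tax, sellers need 11 more per unit: 207 - 0.5Q = 143 + Q + 11, so Q_t = 35.3333. Buyers pay P_b = 189.3333; sellers receive P_s = P_b - 11 = 178.3333.
CS falls from (1/2)(42.6667)(21.3333) = 455.1111 to (1/2)(35.3333)(17.6667) = 312.1111, a change of -143.

-143.00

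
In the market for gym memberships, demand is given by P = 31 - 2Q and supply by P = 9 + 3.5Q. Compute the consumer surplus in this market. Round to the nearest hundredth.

16.00

Equilibrium: 31 - 2Q = 9 + 3.5Q, so Q* = 4 and P* = 23.
CS is the area between the demand curve and P* from 0 to Q*: (1/2)(4)(8) = 16.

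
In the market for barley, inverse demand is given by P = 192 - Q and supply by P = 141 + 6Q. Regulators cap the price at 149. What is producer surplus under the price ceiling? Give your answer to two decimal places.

5.33

Without the control, 192 - Q = 141 + 6Q so Q* = 7.2857 and P* = 184.7143.
At P = 149, sellers supply (149 - 141)/6 = 1.3333 while buyers want more, so the quantity traded is 1.3333 at price 149.
PS is the triangle above supply below 149: (1/2)(1.3333)(149 - 141) = 5.3333.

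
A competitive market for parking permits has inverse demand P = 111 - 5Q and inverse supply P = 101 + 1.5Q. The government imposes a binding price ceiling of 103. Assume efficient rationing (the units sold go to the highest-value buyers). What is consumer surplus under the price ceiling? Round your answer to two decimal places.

Without the control, 111 - 5Q = 101 + 1.5Q so Q* = 1.5385 and P* = 103.3077.
At P = 103, sellers supply (103 - 101)/1.5 = 1.3333 while buyers want more, so the quantity traded is 1.3333 at price 103.
The demand price at Q = 1.3333 is 104.3333. CS is the trapezoid between demand and 103 over [0, 1.3333]: (1/2)[(111 - 103) + (104.3333 - 103)](1.3333) = 6.2222.

6.22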